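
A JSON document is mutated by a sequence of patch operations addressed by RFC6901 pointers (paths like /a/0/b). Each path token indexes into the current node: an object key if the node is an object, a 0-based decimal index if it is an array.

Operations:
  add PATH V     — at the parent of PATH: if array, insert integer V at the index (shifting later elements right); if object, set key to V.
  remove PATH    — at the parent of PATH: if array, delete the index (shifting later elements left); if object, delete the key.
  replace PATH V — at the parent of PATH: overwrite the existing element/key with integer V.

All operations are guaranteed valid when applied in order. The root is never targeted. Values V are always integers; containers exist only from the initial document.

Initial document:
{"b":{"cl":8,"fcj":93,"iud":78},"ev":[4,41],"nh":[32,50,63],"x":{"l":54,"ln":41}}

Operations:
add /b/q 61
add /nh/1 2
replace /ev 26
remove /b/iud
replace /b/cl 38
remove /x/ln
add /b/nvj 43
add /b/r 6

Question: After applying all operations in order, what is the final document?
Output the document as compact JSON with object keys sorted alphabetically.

After op 1 (add /b/q 61): {"b":{"cl":8,"fcj":93,"iud":78,"q":61},"ev":[4,41],"nh":[32,50,63],"x":{"l":54,"ln":41}}
After op 2 (add /nh/1 2): {"b":{"cl":8,"fcj":93,"iud":78,"q":61},"ev":[4,41],"nh":[32,2,50,63],"x":{"l":54,"ln":41}}
After op 3 (replace /ev 26): {"b":{"cl":8,"fcj":93,"iud":78,"q":61},"ev":26,"nh":[32,2,50,63],"x":{"l":54,"ln":41}}
After op 4 (remove /b/iud): {"b":{"cl":8,"fcj":93,"q":61},"ev":26,"nh":[32,2,50,63],"x":{"l":54,"ln":41}}
After op 5 (replace /b/cl 38): {"b":{"cl":38,"fcj":93,"q":61},"ev":26,"nh":[32,2,50,63],"x":{"l":54,"ln":41}}
After op 6 (remove /x/ln): {"b":{"cl":38,"fcj":93,"q":61},"ev":26,"nh":[32,2,50,63],"x":{"l":54}}
After op 7 (add /b/nvj 43): {"b":{"cl":38,"fcj":93,"nvj":43,"q":61},"ev":26,"nh":[32,2,50,63],"x":{"l":54}}
After op 8 (add /b/r 6): {"b":{"cl":38,"fcj":93,"nvj":43,"q":61,"r":6},"ev":26,"nh":[32,2,50,63],"x":{"l":54}}

Answer: {"b":{"cl":38,"fcj":93,"nvj":43,"q":61,"r":6},"ev":26,"nh":[32,2,50,63],"x":{"l":54}}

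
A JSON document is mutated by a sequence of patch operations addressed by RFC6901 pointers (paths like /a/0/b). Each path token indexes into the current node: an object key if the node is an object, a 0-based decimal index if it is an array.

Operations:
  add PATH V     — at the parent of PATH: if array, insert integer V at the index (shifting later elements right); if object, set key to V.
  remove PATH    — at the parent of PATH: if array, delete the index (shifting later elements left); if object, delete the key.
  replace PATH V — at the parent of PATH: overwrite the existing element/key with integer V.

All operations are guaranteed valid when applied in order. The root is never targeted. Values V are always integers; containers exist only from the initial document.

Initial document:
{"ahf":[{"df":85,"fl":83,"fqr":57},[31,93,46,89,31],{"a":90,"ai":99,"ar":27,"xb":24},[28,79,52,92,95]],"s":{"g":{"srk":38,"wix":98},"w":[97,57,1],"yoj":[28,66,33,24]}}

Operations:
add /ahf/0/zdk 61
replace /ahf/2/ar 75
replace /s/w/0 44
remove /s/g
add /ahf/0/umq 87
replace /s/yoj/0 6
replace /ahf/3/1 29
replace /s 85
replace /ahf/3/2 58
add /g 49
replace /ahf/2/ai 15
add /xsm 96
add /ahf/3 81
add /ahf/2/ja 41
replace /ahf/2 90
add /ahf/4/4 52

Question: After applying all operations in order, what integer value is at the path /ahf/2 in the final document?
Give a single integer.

Answer: 90

Derivation:
After op 1 (add /ahf/0/zdk 61): {"ahf":[{"df":85,"fl":83,"fqr":57,"zdk":61},[31,93,46,89,31],{"a":90,"ai":99,"ar":27,"xb":24},[28,79,52,92,95]],"s":{"g":{"srk":38,"wix":98},"w":[97,57,1],"yoj":[28,66,33,24]}}
After op 2 (replace /ahf/2/ar 75): {"ahf":[{"df":85,"fl":83,"fqr":57,"zdk":61},[31,93,46,89,31],{"a":90,"ai":99,"ar":75,"xb":24},[28,79,52,92,95]],"s":{"g":{"srk":38,"wix":98},"w":[97,57,1],"yoj":[28,66,33,24]}}
After op 3 (replace /s/w/0 44): {"ahf":[{"df":85,"fl":83,"fqr":57,"zdk":61},[31,93,46,89,31],{"a":90,"ai":99,"ar":75,"xb":24},[28,79,52,92,95]],"s":{"g":{"srk":38,"wix":98},"w":[44,57,1],"yoj":[28,66,33,24]}}
After op 4 (remove /s/g): {"ahf":[{"df":85,"fl":83,"fqr":57,"zdk":61},[31,93,46,89,31],{"a":90,"ai":99,"ar":75,"xb":24},[28,79,52,92,95]],"s":{"w":[44,57,1],"yoj":[28,66,33,24]}}
After op 5 (add /ahf/0/umq 87): {"ahf":[{"df":85,"fl":83,"fqr":57,"umq":87,"zdk":61},[31,93,46,89,31],{"a":90,"ai":99,"ar":75,"xb":24},[28,79,52,92,95]],"s":{"w":[44,57,1],"yoj":[28,66,33,24]}}
After op 6 (replace /s/yoj/0 6): {"ahf":[{"df":85,"fl":83,"fqr":57,"umq":87,"zdk":61},[31,93,46,89,31],{"a":90,"ai":99,"ar":75,"xb":24},[28,79,52,92,95]],"s":{"w":[44,57,1],"yoj":[6,66,33,24]}}
After op 7 (replace /ahf/3/1 29): {"ahf":[{"df":85,"fl":83,"fqr":57,"umq":87,"zdk":61},[31,93,46,89,31],{"a":90,"ai":99,"ar":75,"xb":24},[28,29,52,92,95]],"s":{"w":[44,57,1],"yoj":[6,66,33,24]}}
After op 8 (replace /s 85): {"ahf":[{"df":85,"fl":83,"fqr":57,"umq":87,"zdk":61},[31,93,46,89,31],{"a":90,"ai":99,"ar":75,"xb":24},[28,29,52,92,95]],"s":85}
After op 9 (replace /ahf/3/2 58): {"ahf":[{"df":85,"fl":83,"fqr":57,"umq":87,"zdk":61},[31,93,46,89,31],{"a":90,"ai":99,"ar":75,"xb":24},[28,29,58,92,95]],"s":85}
After op 10 (add /g 49): {"ahf":[{"df":85,"fl":83,"fqr":57,"umq":87,"zdk":61},[31,93,46,89,31],{"a":90,"ai":99,"ar":75,"xb":24},[28,29,58,92,95]],"g":49,"s":85}
After op 11 (replace /ahf/2/ai 15): {"ahf":[{"df":85,"fl":83,"fqr":57,"umq":87,"zdk":61},[31,93,46,89,31],{"a":90,"ai":15,"ar":75,"xb":24},[28,29,58,92,95]],"g":49,"s":85}
After op 12 (add /xsm 96): {"ahf":[{"df":85,"fl":83,"fqr":57,"umq":87,"zdk":61},[31,93,46,89,31],{"a":90,"ai":15,"ar":75,"xb":24},[28,29,58,92,95]],"g":49,"s":85,"xsm":96}
After op 13 (add /ahf/3 81): {"ahf":[{"df":85,"fl":83,"fqr":57,"umq":87,"zdk":61},[31,93,46,89,31],{"a":90,"ai":15,"ar":75,"xb":24},81,[28,29,58,92,95]],"g":49,"s":85,"xsm":96}
After op 14 (add /ahf/2/ja 41): {"ahf":[{"df":85,"fl":83,"fqr":57,"umq":87,"zdk":61},[31,93,46,89,31],{"a":90,"ai":15,"ar":75,"ja":41,"xb":24},81,[28,29,58,92,95]],"g":49,"s":85,"xsm":96}
After op 15 (replace /ahf/2 90): {"ahf":[{"df":85,"fl":83,"fqr":57,"umq":87,"zdk":61},[31,93,46,89,31],90,81,[28,29,58,92,95]],"g":49,"s":85,"xsm":96}
After op 16 (add /ahf/4/4 52): {"ahf":[{"df":85,"fl":83,"fqr":57,"umq":87,"zdk":61},[31,93,46,89,31],90,81,[28,29,58,92,52,95]],"g":49,"s":85,"xsm":96}
Value at /ahf/2: 90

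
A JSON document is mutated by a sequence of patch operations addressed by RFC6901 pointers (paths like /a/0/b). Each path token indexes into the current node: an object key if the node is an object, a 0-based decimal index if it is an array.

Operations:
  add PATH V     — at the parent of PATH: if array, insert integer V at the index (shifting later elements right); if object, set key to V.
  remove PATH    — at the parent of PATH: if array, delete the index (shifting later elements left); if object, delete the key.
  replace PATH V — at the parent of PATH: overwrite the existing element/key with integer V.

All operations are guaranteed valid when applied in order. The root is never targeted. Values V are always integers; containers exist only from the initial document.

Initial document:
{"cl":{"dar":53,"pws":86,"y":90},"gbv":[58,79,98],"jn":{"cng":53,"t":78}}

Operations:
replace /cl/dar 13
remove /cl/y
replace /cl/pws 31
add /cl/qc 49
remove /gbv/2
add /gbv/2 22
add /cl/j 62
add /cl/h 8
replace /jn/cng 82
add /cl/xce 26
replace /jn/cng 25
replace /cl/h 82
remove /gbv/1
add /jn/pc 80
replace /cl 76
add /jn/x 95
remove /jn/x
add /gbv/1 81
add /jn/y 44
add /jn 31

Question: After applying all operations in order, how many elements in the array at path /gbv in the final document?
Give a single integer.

After op 1 (replace /cl/dar 13): {"cl":{"dar":13,"pws":86,"y":90},"gbv":[58,79,98],"jn":{"cng":53,"t":78}}
After op 2 (remove /cl/y): {"cl":{"dar":13,"pws":86},"gbv":[58,79,98],"jn":{"cng":53,"t":78}}
After op 3 (replace /cl/pws 31): {"cl":{"dar":13,"pws":31},"gbv":[58,79,98],"jn":{"cng":53,"t":78}}
After op 4 (add /cl/qc 49): {"cl":{"dar":13,"pws":31,"qc":49},"gbv":[58,79,98],"jn":{"cng":53,"t":78}}
After op 5 (remove /gbv/2): {"cl":{"dar":13,"pws":31,"qc":49},"gbv":[58,79],"jn":{"cng":53,"t":78}}
After op 6 (add /gbv/2 22): {"cl":{"dar":13,"pws":31,"qc":49},"gbv":[58,79,22],"jn":{"cng":53,"t":78}}
After op 7 (add /cl/j 62): {"cl":{"dar":13,"j":62,"pws":31,"qc":49},"gbv":[58,79,22],"jn":{"cng":53,"t":78}}
After op 8 (add /cl/h 8): {"cl":{"dar":13,"h":8,"j":62,"pws":31,"qc":49},"gbv":[58,79,22],"jn":{"cng":53,"t":78}}
After op 9 (replace /jn/cng 82): {"cl":{"dar":13,"h":8,"j":62,"pws":31,"qc":49},"gbv":[58,79,22],"jn":{"cng":82,"t":78}}
After op 10 (add /cl/xce 26): {"cl":{"dar":13,"h":8,"j":62,"pws":31,"qc":49,"xce":26},"gbv":[58,79,22],"jn":{"cng":82,"t":78}}
After op 11 (replace /jn/cng 25): {"cl":{"dar":13,"h":8,"j":62,"pws":31,"qc":49,"xce":26},"gbv":[58,79,22],"jn":{"cng":25,"t":78}}
After op 12 (replace /cl/h 82): {"cl":{"dar":13,"h":82,"j":62,"pws":31,"qc":49,"xce":26},"gbv":[58,79,22],"jn":{"cng":25,"t":78}}
After op 13 (remove /gbv/1): {"cl":{"dar":13,"h":82,"j":62,"pws":31,"qc":49,"xce":26},"gbv":[58,22],"jn":{"cng":25,"t":78}}
After op 14 (add /jn/pc 80): {"cl":{"dar":13,"h":82,"j":62,"pws":31,"qc":49,"xce":26},"gbv":[58,22],"jn":{"cng":25,"pc":80,"t":78}}
After op 15 (replace /cl 76): {"cl":76,"gbv":[58,22],"jn":{"cng":25,"pc":80,"t":78}}
After op 16 (add /jn/x 95): {"cl":76,"gbv":[58,22],"jn":{"cng":25,"pc":80,"t":78,"x":95}}
After op 17 (remove /jn/x): {"cl":76,"gbv":[58,22],"jn":{"cng":25,"pc":80,"t":78}}
After op 18 (add /gbv/1 81): {"cl":76,"gbv":[58,81,22],"jn":{"cng":25,"pc":80,"t":78}}
After op 19 (add /jn/y 44): {"cl":76,"gbv":[58,81,22],"jn":{"cng":25,"pc":80,"t":78,"y":44}}
After op 20 (add /jn 31): {"cl":76,"gbv":[58,81,22],"jn":31}
Size at path /gbv: 3

Answer: 3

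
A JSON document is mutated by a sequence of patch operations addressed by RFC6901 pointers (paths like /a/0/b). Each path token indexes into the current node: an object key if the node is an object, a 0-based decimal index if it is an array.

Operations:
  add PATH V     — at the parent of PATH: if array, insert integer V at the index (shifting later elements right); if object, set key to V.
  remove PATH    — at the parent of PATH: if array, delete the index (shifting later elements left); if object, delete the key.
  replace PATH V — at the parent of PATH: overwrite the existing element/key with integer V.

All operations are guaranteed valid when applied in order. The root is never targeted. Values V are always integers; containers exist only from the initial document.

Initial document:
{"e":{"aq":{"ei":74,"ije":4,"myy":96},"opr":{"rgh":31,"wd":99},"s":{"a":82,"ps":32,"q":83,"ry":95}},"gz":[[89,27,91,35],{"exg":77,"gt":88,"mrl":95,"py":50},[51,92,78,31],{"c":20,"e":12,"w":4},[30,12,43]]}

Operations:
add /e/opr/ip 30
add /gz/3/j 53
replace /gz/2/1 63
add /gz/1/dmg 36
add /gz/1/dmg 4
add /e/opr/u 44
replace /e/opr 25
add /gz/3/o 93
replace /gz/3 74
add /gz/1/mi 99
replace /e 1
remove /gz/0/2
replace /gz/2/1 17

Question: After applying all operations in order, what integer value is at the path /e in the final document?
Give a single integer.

Answer: 1

Derivation:
After op 1 (add /e/opr/ip 30): {"e":{"aq":{"ei":74,"ije":4,"myy":96},"opr":{"ip":30,"rgh":31,"wd":99},"s":{"a":82,"ps":32,"q":83,"ry":95}},"gz":[[89,27,91,35],{"exg":77,"gt":88,"mrl":95,"py":50},[51,92,78,31],{"c":20,"e":12,"w":4},[30,12,43]]}
After op 2 (add /gz/3/j 53): {"e":{"aq":{"ei":74,"ije":4,"myy":96},"opr":{"ip":30,"rgh":31,"wd":99},"s":{"a":82,"ps":32,"q":83,"ry":95}},"gz":[[89,27,91,35],{"exg":77,"gt":88,"mrl":95,"py":50},[51,92,78,31],{"c":20,"e":12,"j":53,"w":4},[30,12,43]]}
After op 3 (replace /gz/2/1 63): {"e":{"aq":{"ei":74,"ije":4,"myy":96},"opr":{"ip":30,"rgh":31,"wd":99},"s":{"a":82,"ps":32,"q":83,"ry":95}},"gz":[[89,27,91,35],{"exg":77,"gt":88,"mrl":95,"py":50},[51,63,78,31],{"c":20,"e":12,"j":53,"w":4},[30,12,43]]}
After op 4 (add /gz/1/dmg 36): {"e":{"aq":{"ei":74,"ije":4,"myy":96},"opr":{"ip":30,"rgh":31,"wd":99},"s":{"a":82,"ps":32,"q":83,"ry":95}},"gz":[[89,27,91,35],{"dmg":36,"exg":77,"gt":88,"mrl":95,"py":50},[51,63,78,31],{"c":20,"e":12,"j":53,"w":4},[30,12,43]]}
After op 5 (add /gz/1/dmg 4): {"e":{"aq":{"ei":74,"ije":4,"myy":96},"opr":{"ip":30,"rgh":31,"wd":99},"s":{"a":82,"ps":32,"q":83,"ry":95}},"gz":[[89,27,91,35],{"dmg":4,"exg":77,"gt":88,"mrl":95,"py":50},[51,63,78,31],{"c":20,"e":12,"j":53,"w":4},[30,12,43]]}
After op 6 (add /e/opr/u 44): {"e":{"aq":{"ei":74,"ije":4,"myy":96},"opr":{"ip":30,"rgh":31,"u":44,"wd":99},"s":{"a":82,"ps":32,"q":83,"ry":95}},"gz":[[89,27,91,35],{"dmg":4,"exg":77,"gt":88,"mrl":95,"py":50},[51,63,78,31],{"c":20,"e":12,"j":53,"w":4},[30,12,43]]}
After op 7 (replace /e/opr 25): {"e":{"aq":{"ei":74,"ije":4,"myy":96},"opr":25,"s":{"a":82,"ps":32,"q":83,"ry":95}},"gz":[[89,27,91,35],{"dmg":4,"exg":77,"gt":88,"mrl":95,"py":50},[51,63,78,31],{"c":20,"e":12,"j":53,"w":4},[30,12,43]]}
After op 8 (add /gz/3/o 93): {"e":{"aq":{"ei":74,"ije":4,"myy":96},"opr":25,"s":{"a":82,"ps":32,"q":83,"ry":95}},"gz":[[89,27,91,35],{"dmg":4,"exg":77,"gt":88,"mrl":95,"py":50},[51,63,78,31],{"c":20,"e":12,"j":53,"o":93,"w":4},[30,12,43]]}
After op 9 (replace /gz/3 74): {"e":{"aq":{"ei":74,"ije":4,"myy":96},"opr":25,"s":{"a":82,"ps":32,"q":83,"ry":95}},"gz":[[89,27,91,35],{"dmg":4,"exg":77,"gt":88,"mrl":95,"py":50},[51,63,78,31],74,[30,12,43]]}
After op 10 (add /gz/1/mi 99): {"e":{"aq":{"ei":74,"ije":4,"myy":96},"opr":25,"s":{"a":82,"ps":32,"q":83,"ry":95}},"gz":[[89,27,91,35],{"dmg":4,"exg":77,"gt":88,"mi":99,"mrl":95,"py":50},[51,63,78,31],74,[30,12,43]]}
After op 11 (replace /e 1): {"e":1,"gz":[[89,27,91,35],{"dmg":4,"exg":77,"gt":88,"mi":99,"mrl":95,"py":50},[51,63,78,31],74,[30,12,43]]}
After op 12 (remove /gz/0/2): {"e":1,"gz":[[89,27,35],{"dmg":4,"exg":77,"gt":88,"mi":99,"mrl":95,"py":50},[51,63,78,31],74,[30,12,43]]}
After op 13 (replace /gz/2/1 17): {"e":1,"gz":[[89,27,35],{"dmg":4,"exg":77,"gt":88,"mi":99,"mrl":95,"py":50},[51,17,78,31],74,[30,12,43]]}
Value at /e: 1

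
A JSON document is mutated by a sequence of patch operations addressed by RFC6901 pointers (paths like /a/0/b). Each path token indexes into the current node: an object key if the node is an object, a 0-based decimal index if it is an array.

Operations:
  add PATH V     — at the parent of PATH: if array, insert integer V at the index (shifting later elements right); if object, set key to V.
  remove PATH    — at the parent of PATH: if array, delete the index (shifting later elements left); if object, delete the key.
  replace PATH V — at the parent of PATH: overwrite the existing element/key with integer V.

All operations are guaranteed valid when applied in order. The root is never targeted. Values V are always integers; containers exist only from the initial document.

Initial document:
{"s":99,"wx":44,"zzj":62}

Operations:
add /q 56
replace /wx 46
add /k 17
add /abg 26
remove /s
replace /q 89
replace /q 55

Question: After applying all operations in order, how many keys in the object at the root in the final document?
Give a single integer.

After op 1 (add /q 56): {"q":56,"s":99,"wx":44,"zzj":62}
After op 2 (replace /wx 46): {"q":56,"s":99,"wx":46,"zzj":62}
After op 3 (add /k 17): {"k":17,"q":56,"s":99,"wx":46,"zzj":62}
After op 4 (add /abg 26): {"abg":26,"k":17,"q":56,"s":99,"wx":46,"zzj":62}
After op 5 (remove /s): {"abg":26,"k":17,"q":56,"wx":46,"zzj":62}
After op 6 (replace /q 89): {"abg":26,"k":17,"q":89,"wx":46,"zzj":62}
After op 7 (replace /q 55): {"abg":26,"k":17,"q":55,"wx":46,"zzj":62}
Size at the root: 5

Answer: 5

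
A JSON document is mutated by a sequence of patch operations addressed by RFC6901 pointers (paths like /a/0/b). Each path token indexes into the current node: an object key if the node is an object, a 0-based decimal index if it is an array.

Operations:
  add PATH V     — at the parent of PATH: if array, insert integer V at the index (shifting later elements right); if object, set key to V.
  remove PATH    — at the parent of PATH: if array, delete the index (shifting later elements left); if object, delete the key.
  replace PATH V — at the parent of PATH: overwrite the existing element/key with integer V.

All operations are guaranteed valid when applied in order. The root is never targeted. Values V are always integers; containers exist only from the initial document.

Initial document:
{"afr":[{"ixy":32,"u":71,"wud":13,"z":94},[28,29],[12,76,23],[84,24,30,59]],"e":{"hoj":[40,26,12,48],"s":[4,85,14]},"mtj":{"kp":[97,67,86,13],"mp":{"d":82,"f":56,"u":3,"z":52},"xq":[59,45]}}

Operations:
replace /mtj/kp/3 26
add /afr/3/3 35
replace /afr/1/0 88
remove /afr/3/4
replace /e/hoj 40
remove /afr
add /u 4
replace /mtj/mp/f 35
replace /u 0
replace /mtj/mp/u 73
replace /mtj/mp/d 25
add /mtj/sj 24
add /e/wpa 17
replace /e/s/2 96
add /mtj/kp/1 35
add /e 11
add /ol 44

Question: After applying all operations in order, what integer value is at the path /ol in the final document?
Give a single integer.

Answer: 44

Derivation:
After op 1 (replace /mtj/kp/3 26): {"afr":[{"ixy":32,"u":71,"wud":13,"z":94},[28,29],[12,76,23],[84,24,30,59]],"e":{"hoj":[40,26,12,48],"s":[4,85,14]},"mtj":{"kp":[97,67,86,26],"mp":{"d":82,"f":56,"u":3,"z":52},"xq":[59,45]}}
After op 2 (add /afr/3/3 35): {"afr":[{"ixy":32,"u":71,"wud":13,"z":94},[28,29],[12,76,23],[84,24,30,35,59]],"e":{"hoj":[40,26,12,48],"s":[4,85,14]},"mtj":{"kp":[97,67,86,26],"mp":{"d":82,"f":56,"u":3,"z":52},"xq":[59,45]}}
After op 3 (replace /afr/1/0 88): {"afr":[{"ixy":32,"u":71,"wud":13,"z":94},[88,29],[12,76,23],[84,24,30,35,59]],"e":{"hoj":[40,26,12,48],"s":[4,85,14]},"mtj":{"kp":[97,67,86,26],"mp":{"d":82,"f":56,"u":3,"z":52},"xq":[59,45]}}
After op 4 (remove /afr/3/4): {"afr":[{"ixy":32,"u":71,"wud":13,"z":94},[88,29],[12,76,23],[84,24,30,35]],"e":{"hoj":[40,26,12,48],"s":[4,85,14]},"mtj":{"kp":[97,67,86,26],"mp":{"d":82,"f":56,"u":3,"z":52},"xq":[59,45]}}
After op 5 (replace /e/hoj 40): {"afr":[{"ixy":32,"u":71,"wud":13,"z":94},[88,29],[12,76,23],[84,24,30,35]],"e":{"hoj":40,"s":[4,85,14]},"mtj":{"kp":[97,67,86,26],"mp":{"d":82,"f":56,"u":3,"z":52},"xq":[59,45]}}
After op 6 (remove /afr): {"e":{"hoj":40,"s":[4,85,14]},"mtj":{"kp":[97,67,86,26],"mp":{"d":82,"f":56,"u":3,"z":52},"xq":[59,45]}}
After op 7 (add /u 4): {"e":{"hoj":40,"s":[4,85,14]},"mtj":{"kp":[97,67,86,26],"mp":{"d":82,"f":56,"u":3,"z":52},"xq":[59,45]},"u":4}
After op 8 (replace /mtj/mp/f 35): {"e":{"hoj":40,"s":[4,85,14]},"mtj":{"kp":[97,67,86,26],"mp":{"d":82,"f":35,"u":3,"z":52},"xq":[59,45]},"u":4}
After op 9 (replace /u 0): {"e":{"hoj":40,"s":[4,85,14]},"mtj":{"kp":[97,67,86,26],"mp":{"d":82,"f":35,"u":3,"z":52},"xq":[59,45]},"u":0}
After op 10 (replace /mtj/mp/u 73): {"e":{"hoj":40,"s":[4,85,14]},"mtj":{"kp":[97,67,86,26],"mp":{"d":82,"f":35,"u":73,"z":52},"xq":[59,45]},"u":0}
After op 11 (replace /mtj/mp/d 25): {"e":{"hoj":40,"s":[4,85,14]},"mtj":{"kp":[97,67,86,26],"mp":{"d":25,"f":35,"u":73,"z":52},"xq":[59,45]},"u":0}
After op 12 (add /mtj/sj 24): {"e":{"hoj":40,"s":[4,85,14]},"mtj":{"kp":[97,67,86,26],"mp":{"d":25,"f":35,"u":73,"z":52},"sj":24,"xq":[59,45]},"u":0}
After op 13 (add /e/wpa 17): {"e":{"hoj":40,"s":[4,85,14],"wpa":17},"mtj":{"kp":[97,67,86,26],"mp":{"d":25,"f":35,"u":73,"z":52},"sj":24,"xq":[59,45]},"u":0}
After op 14 (replace /e/s/2 96): {"e":{"hoj":40,"s":[4,85,96],"wpa":17},"mtj":{"kp":[97,67,86,26],"mp":{"d":25,"f":35,"u":73,"z":52},"sj":24,"xq":[59,45]},"u":0}
After op 15 (add /mtj/kp/1 35): {"e":{"hoj":40,"s":[4,85,96],"wpa":17},"mtj":{"kp":[97,35,67,86,26],"mp":{"d":25,"f":35,"u":73,"z":52},"sj":24,"xq":[59,45]},"u":0}
After op 16 (add /e 11): {"e":11,"mtj":{"kp":[97,35,67,86,26],"mp":{"d":25,"f":35,"u":73,"z":52},"sj":24,"xq":[59,45]},"u":0}
After op 17 (add /ol 44): {"e":11,"mtj":{"kp":[97,35,67,86,26],"mp":{"d":25,"f":35,"u":73,"z":52},"sj":24,"xq":[59,45]},"ol":44,"u":0}
Value at /ol: 44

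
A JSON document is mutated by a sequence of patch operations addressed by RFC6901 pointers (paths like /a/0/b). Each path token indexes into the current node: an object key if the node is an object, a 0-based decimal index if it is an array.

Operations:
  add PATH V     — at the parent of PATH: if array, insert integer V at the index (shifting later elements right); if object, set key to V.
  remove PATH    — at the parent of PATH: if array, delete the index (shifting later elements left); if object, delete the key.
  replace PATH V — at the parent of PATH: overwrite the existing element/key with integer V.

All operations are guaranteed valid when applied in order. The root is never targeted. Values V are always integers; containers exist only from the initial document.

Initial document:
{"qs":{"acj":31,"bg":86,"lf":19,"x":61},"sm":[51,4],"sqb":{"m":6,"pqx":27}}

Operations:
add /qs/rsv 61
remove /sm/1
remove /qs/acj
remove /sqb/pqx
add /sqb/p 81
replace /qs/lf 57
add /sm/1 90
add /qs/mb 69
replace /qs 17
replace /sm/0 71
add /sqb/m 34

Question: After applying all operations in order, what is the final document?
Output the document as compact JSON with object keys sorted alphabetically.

After op 1 (add /qs/rsv 61): {"qs":{"acj":31,"bg":86,"lf":19,"rsv":61,"x":61},"sm":[51,4],"sqb":{"m":6,"pqx":27}}
After op 2 (remove /sm/1): {"qs":{"acj":31,"bg":86,"lf":19,"rsv":61,"x":61},"sm":[51],"sqb":{"m":6,"pqx":27}}
After op 3 (remove /qs/acj): {"qs":{"bg":86,"lf":19,"rsv":61,"x":61},"sm":[51],"sqb":{"m":6,"pqx":27}}
After op 4 (remove /sqb/pqx): {"qs":{"bg":86,"lf":19,"rsv":61,"x":61},"sm":[51],"sqb":{"m":6}}
After op 5 (add /sqb/p 81): {"qs":{"bg":86,"lf":19,"rsv":61,"x":61},"sm":[51],"sqb":{"m":6,"p":81}}
After op 6 (replace /qs/lf 57): {"qs":{"bg":86,"lf":57,"rsv":61,"x":61},"sm":[51],"sqb":{"m":6,"p":81}}
After op 7 (add /sm/1 90): {"qs":{"bg":86,"lf":57,"rsv":61,"x":61},"sm":[51,90],"sqb":{"m":6,"p":81}}
After op 8 (add /qs/mb 69): {"qs":{"bg":86,"lf":57,"mb":69,"rsv":61,"x":61},"sm":[51,90],"sqb":{"m":6,"p":81}}
After op 9 (replace /qs 17): {"qs":17,"sm":[51,90],"sqb":{"m":6,"p":81}}
After op 10 (replace /sm/0 71): {"qs":17,"sm":[71,90],"sqb":{"m":6,"p":81}}
After op 11 (add /sqb/m 34): {"qs":17,"sm":[71,90],"sqb":{"m":34,"p":81}}

Answer: {"qs":17,"sm":[71,90],"sqb":{"m":34,"p":81}}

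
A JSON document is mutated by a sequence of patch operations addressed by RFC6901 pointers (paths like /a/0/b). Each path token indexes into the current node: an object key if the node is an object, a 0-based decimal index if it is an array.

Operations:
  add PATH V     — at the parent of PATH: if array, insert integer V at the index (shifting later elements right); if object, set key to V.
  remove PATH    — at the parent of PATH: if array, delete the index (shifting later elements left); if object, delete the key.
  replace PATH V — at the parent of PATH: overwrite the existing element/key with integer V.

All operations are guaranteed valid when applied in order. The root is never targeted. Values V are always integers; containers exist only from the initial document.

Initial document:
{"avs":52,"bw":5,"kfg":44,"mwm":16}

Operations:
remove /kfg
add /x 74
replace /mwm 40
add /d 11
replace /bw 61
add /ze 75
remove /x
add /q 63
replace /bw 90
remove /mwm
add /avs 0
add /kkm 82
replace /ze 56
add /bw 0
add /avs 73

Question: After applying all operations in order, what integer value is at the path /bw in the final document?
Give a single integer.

Answer: 0

Derivation:
After op 1 (remove /kfg): {"avs":52,"bw":5,"mwm":16}
After op 2 (add /x 74): {"avs":52,"bw":5,"mwm":16,"x":74}
After op 3 (replace /mwm 40): {"avs":52,"bw":5,"mwm":40,"x":74}
After op 4 (add /d 11): {"avs":52,"bw":5,"d":11,"mwm":40,"x":74}
After op 5 (replace /bw 61): {"avs":52,"bw":61,"d":11,"mwm":40,"x":74}
After op 6 (add /ze 75): {"avs":52,"bw":61,"d":11,"mwm":40,"x":74,"ze":75}
After op 7 (remove /x): {"avs":52,"bw":61,"d":11,"mwm":40,"ze":75}
After op 8 (add /q 63): {"avs":52,"bw":61,"d":11,"mwm":40,"q":63,"ze":75}
After op 9 (replace /bw 90): {"avs":52,"bw":90,"d":11,"mwm":40,"q":63,"ze":75}
After op 10 (remove /mwm): {"avs":52,"bw":90,"d":11,"q":63,"ze":75}
After op 11 (add /avs 0): {"avs":0,"bw":90,"d":11,"q":63,"ze":75}
After op 12 (add /kkm 82): {"avs":0,"bw":90,"d":11,"kkm":82,"q":63,"ze":75}
After op 13 (replace /ze 56): {"avs":0,"bw":90,"d":11,"kkm":82,"q":63,"ze":56}
After op 14 (add /bw 0): {"avs":0,"bw":0,"d":11,"kkm":82,"q":63,"ze":56}
After op 15 (add /avs 73): {"avs":73,"bw":0,"d":11,"kkm":82,"q":63,"ze":56}
Value at /bw: 0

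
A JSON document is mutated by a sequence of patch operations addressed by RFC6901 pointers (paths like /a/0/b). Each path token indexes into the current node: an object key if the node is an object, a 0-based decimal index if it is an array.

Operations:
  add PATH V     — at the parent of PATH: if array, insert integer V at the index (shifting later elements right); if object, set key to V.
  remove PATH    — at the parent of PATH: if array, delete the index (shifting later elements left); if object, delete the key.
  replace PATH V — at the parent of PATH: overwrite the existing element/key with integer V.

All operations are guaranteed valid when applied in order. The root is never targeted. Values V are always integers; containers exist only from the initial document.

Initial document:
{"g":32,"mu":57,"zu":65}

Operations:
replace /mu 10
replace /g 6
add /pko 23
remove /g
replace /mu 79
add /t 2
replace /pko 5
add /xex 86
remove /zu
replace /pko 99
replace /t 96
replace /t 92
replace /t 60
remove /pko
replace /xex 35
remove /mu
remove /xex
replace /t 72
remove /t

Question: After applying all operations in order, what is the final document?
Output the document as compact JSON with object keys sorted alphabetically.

After op 1 (replace /mu 10): {"g":32,"mu":10,"zu":65}
After op 2 (replace /g 6): {"g":6,"mu":10,"zu":65}
After op 3 (add /pko 23): {"g":6,"mu":10,"pko":23,"zu":65}
After op 4 (remove /g): {"mu":10,"pko":23,"zu":65}
After op 5 (replace /mu 79): {"mu":79,"pko":23,"zu":65}
After op 6 (add /t 2): {"mu":79,"pko":23,"t":2,"zu":65}
After op 7 (replace /pko 5): {"mu":79,"pko":5,"t":2,"zu":65}
After op 8 (add /xex 86): {"mu":79,"pko":5,"t":2,"xex":86,"zu":65}
After op 9 (remove /zu): {"mu":79,"pko":5,"t":2,"xex":86}
After op 10 (replace /pko 99): {"mu":79,"pko":99,"t":2,"xex":86}
After op 11 (replace /t 96): {"mu":79,"pko":99,"t":96,"xex":86}
After op 12 (replace /t 92): {"mu":79,"pko":99,"t":92,"xex":86}
After op 13 (replace /t 60): {"mu":79,"pko":99,"t":60,"xex":86}
After op 14 (remove /pko): {"mu":79,"t":60,"xex":86}
After op 15 (replace /xex 35): {"mu":79,"t":60,"xex":35}
After op 16 (remove /mu): {"t":60,"xex":35}
After op 17 (remove /xex): {"t":60}
After op 18 (replace /t 72): {"t":72}
After op 19 (remove /t): {}

Answer: {}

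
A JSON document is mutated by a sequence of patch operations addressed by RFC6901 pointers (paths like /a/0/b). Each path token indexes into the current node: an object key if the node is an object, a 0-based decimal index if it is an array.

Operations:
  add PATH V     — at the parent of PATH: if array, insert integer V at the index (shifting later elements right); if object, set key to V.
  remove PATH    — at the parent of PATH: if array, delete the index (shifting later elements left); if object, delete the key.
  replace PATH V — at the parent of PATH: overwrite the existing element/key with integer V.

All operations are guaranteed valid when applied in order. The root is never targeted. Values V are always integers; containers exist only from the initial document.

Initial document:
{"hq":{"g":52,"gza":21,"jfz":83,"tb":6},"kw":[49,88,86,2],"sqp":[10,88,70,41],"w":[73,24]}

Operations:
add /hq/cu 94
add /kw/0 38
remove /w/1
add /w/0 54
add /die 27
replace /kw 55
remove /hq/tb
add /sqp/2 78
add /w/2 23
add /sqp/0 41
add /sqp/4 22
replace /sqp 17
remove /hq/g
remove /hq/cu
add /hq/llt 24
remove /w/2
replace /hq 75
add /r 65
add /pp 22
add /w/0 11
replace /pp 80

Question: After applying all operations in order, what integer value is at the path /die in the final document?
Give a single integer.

After op 1 (add /hq/cu 94): {"hq":{"cu":94,"g":52,"gza":21,"jfz":83,"tb":6},"kw":[49,88,86,2],"sqp":[10,88,70,41],"w":[73,24]}
After op 2 (add /kw/0 38): {"hq":{"cu":94,"g":52,"gza":21,"jfz":83,"tb":6},"kw":[38,49,88,86,2],"sqp":[10,88,70,41],"w":[73,24]}
After op 3 (remove /w/1): {"hq":{"cu":94,"g":52,"gza":21,"jfz":83,"tb":6},"kw":[38,49,88,86,2],"sqp":[10,88,70,41],"w":[73]}
After op 4 (add /w/0 54): {"hq":{"cu":94,"g":52,"gza":21,"jfz":83,"tb":6},"kw":[38,49,88,86,2],"sqp":[10,88,70,41],"w":[54,73]}
After op 5 (add /die 27): {"die":27,"hq":{"cu":94,"g":52,"gza":21,"jfz":83,"tb":6},"kw":[38,49,88,86,2],"sqp":[10,88,70,41],"w":[54,73]}
After op 6 (replace /kw 55): {"die":27,"hq":{"cu":94,"g":52,"gza":21,"jfz":83,"tb":6},"kw":55,"sqp":[10,88,70,41],"w":[54,73]}
After op 7 (remove /hq/tb): {"die":27,"hq":{"cu":94,"g":52,"gza":21,"jfz":83},"kw":55,"sqp":[10,88,70,41],"w":[54,73]}
After op 8 (add /sqp/2 78): {"die":27,"hq":{"cu":94,"g":52,"gza":21,"jfz":83},"kw":55,"sqp":[10,88,78,70,41],"w":[54,73]}
After op 9 (add /w/2 23): {"die":27,"hq":{"cu":94,"g":52,"gza":21,"jfz":83},"kw":55,"sqp":[10,88,78,70,41],"w":[54,73,23]}
After op 10 (add /sqp/0 41): {"die":27,"hq":{"cu":94,"g":52,"gza":21,"jfz":83},"kw":55,"sqp":[41,10,88,78,70,41],"w":[54,73,23]}
After op 11 (add /sqp/4 22): {"die":27,"hq":{"cu":94,"g":52,"gza":21,"jfz":83},"kw":55,"sqp":[41,10,88,78,22,70,41],"w":[54,73,23]}
After op 12 (replace /sqp 17): {"die":27,"hq":{"cu":94,"g":52,"gza":21,"jfz":83},"kw":55,"sqp":17,"w":[54,73,23]}
After op 13 (remove /hq/g): {"die":27,"hq":{"cu":94,"gza":21,"jfz":83},"kw":55,"sqp":17,"w":[54,73,23]}
After op 14 (remove /hq/cu): {"die":27,"hq":{"gza":21,"jfz":83},"kw":55,"sqp":17,"w":[54,73,23]}
After op 15 (add /hq/llt 24): {"die":27,"hq":{"gza":21,"jfz":83,"llt":24},"kw":55,"sqp":17,"w":[54,73,23]}
After op 16 (remove /w/2): {"die":27,"hq":{"gza":21,"jfz":83,"llt":24},"kw":55,"sqp":17,"w":[54,73]}
After op 17 (replace /hq 75): {"die":27,"hq":75,"kw":55,"sqp":17,"w":[54,73]}
After op 18 (add /r 65): {"die":27,"hq":75,"kw":55,"r":65,"sqp":17,"w":[54,73]}
After op 19 (add /pp 22): {"die":27,"hq":75,"kw":55,"pp":22,"r":65,"sqp":17,"w":[54,73]}
After op 20 (add /w/0 11): {"die":27,"hq":75,"kw":55,"pp":22,"r":65,"sqp":17,"w":[11,54,73]}
After op 21 (replace /pp 80): {"die":27,"hq":75,"kw":55,"pp":80,"r":65,"sqp":17,"w":[11,54,73]}
Value at /die: 27

Answer: 27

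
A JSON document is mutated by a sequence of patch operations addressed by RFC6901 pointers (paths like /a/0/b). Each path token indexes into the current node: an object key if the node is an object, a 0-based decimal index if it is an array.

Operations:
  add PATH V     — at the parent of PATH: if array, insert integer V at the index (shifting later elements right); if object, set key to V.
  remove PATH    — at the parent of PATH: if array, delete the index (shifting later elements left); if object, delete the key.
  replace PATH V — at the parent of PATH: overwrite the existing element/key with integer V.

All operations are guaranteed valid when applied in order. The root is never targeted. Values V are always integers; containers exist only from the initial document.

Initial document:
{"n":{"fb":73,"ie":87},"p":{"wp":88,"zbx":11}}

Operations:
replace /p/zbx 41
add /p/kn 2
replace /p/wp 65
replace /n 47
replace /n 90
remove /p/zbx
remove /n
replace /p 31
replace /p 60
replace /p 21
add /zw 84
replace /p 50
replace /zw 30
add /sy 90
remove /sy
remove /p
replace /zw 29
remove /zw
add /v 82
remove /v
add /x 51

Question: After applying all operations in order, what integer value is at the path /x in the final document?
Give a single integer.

Answer: 51

Derivation:
After op 1 (replace /p/zbx 41): {"n":{"fb":73,"ie":87},"p":{"wp":88,"zbx":41}}
After op 2 (add /p/kn 2): {"n":{"fb":73,"ie":87},"p":{"kn":2,"wp":88,"zbx":41}}
After op 3 (replace /p/wp 65): {"n":{"fb":73,"ie":87},"p":{"kn":2,"wp":65,"zbx":41}}
After op 4 (replace /n 47): {"n":47,"p":{"kn":2,"wp":65,"zbx":41}}
After op 5 (replace /n 90): {"n":90,"p":{"kn":2,"wp":65,"zbx":41}}
After op 6 (remove /p/zbx): {"n":90,"p":{"kn":2,"wp":65}}
After op 7 (remove /n): {"p":{"kn":2,"wp":65}}
After op 8 (replace /p 31): {"p":31}
After op 9 (replace /p 60): {"p":60}
After op 10 (replace /p 21): {"p":21}
After op 11 (add /zw 84): {"p":21,"zw":84}
After op 12 (replace /p 50): {"p":50,"zw":84}
After op 13 (replace /zw 30): {"p":50,"zw":30}
After op 14 (add /sy 90): {"p":50,"sy":90,"zw":30}
After op 15 (remove /sy): {"p":50,"zw":30}
After op 16 (remove /p): {"zw":30}
After op 17 (replace /zw 29): {"zw":29}
After op 18 (remove /zw): {}
After op 19 (add /v 82): {"v":82}
After op 20 (remove /v): {}
After op 21 (add /x 51): {"x":51}
Value at /x: 51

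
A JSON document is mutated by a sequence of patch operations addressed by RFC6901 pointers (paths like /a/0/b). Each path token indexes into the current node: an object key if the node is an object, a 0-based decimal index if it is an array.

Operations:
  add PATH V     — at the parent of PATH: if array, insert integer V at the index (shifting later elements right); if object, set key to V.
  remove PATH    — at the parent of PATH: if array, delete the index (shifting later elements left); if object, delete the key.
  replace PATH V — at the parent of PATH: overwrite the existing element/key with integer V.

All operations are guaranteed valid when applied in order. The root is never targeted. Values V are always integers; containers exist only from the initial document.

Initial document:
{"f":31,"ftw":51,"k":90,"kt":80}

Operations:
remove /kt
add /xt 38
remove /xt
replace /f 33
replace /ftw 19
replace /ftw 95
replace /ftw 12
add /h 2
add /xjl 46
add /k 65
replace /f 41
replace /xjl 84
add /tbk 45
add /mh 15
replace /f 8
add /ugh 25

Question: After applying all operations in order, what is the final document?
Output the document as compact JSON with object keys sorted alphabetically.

Answer: {"f":8,"ftw":12,"h":2,"k":65,"mh":15,"tbk":45,"ugh":25,"xjl":84}

Derivation:
After op 1 (remove /kt): {"f":31,"ftw":51,"k":90}
After op 2 (add /xt 38): {"f":31,"ftw":51,"k":90,"xt":38}
After op 3 (remove /xt): {"f":31,"ftw":51,"k":90}
After op 4 (replace /f 33): {"f":33,"ftw":51,"k":90}
After op 5 (replace /ftw 19): {"f":33,"ftw":19,"k":90}
After op 6 (replace /ftw 95): {"f":33,"ftw":95,"k":90}
After op 7 (replace /ftw 12): {"f":33,"ftw":12,"k":90}
After op 8 (add /h 2): {"f":33,"ftw":12,"h":2,"k":90}
After op 9 (add /xjl 46): {"f":33,"ftw":12,"h":2,"k":90,"xjl":46}
After op 10 (add /k 65): {"f":33,"ftw":12,"h":2,"k":65,"xjl":46}
After op 11 (replace /f 41): {"f":41,"ftw":12,"h":2,"k":65,"xjl":46}
After op 12 (replace /xjl 84): {"f":41,"ftw":12,"h":2,"k":65,"xjl":84}
After op 13 (add /tbk 45): {"f":41,"ftw":12,"h":2,"k":65,"tbk":45,"xjl":84}
After op 14 (add /mh 15): {"f":41,"ftw":12,"h":2,"k":65,"mh":15,"tbk":45,"xjl":84}
After op 15 (replace /f 8): {"f":8,"ftw":12,"h":2,"k":65,"mh":15,"tbk":45,"xjl":84}
After op 16 (add /ugh 25): {"f":8,"ftw":12,"h":2,"k":65,"mh":15,"tbk":45,"ugh":25,"xjl":84}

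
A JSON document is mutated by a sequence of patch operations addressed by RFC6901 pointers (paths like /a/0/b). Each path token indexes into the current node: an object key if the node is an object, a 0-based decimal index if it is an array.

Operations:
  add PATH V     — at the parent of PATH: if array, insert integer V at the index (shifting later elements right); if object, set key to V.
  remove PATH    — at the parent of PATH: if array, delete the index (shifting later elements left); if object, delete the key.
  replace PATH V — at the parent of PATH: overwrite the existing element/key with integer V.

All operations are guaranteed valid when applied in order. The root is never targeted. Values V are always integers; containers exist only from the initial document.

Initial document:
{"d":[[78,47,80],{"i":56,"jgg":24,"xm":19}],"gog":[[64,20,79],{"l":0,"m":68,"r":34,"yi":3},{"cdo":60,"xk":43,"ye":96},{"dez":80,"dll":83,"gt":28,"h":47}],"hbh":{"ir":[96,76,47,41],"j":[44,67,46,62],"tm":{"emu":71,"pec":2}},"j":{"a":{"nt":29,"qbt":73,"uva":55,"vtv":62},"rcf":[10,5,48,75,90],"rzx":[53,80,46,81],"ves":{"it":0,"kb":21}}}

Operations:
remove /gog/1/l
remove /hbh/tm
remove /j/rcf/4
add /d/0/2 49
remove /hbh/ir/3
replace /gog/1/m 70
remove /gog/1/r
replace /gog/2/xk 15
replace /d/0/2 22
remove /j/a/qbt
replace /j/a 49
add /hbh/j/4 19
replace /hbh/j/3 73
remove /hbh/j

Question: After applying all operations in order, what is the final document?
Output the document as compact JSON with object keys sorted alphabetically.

After op 1 (remove /gog/1/l): {"d":[[78,47,80],{"i":56,"jgg":24,"xm":19}],"gog":[[64,20,79],{"m":68,"r":34,"yi":3},{"cdo":60,"xk":43,"ye":96},{"dez":80,"dll":83,"gt":28,"h":47}],"hbh":{"ir":[96,76,47,41],"j":[44,67,46,62],"tm":{"emu":71,"pec":2}},"j":{"a":{"nt":29,"qbt":73,"uva":55,"vtv":62},"rcf":[10,5,48,75,90],"rzx":[53,80,46,81],"ves":{"it":0,"kb":21}}}
After op 2 (remove /hbh/tm): {"d":[[78,47,80],{"i":56,"jgg":24,"xm":19}],"gog":[[64,20,79],{"m":68,"r":34,"yi":3},{"cdo":60,"xk":43,"ye":96},{"dez":80,"dll":83,"gt":28,"h":47}],"hbh":{"ir":[96,76,47,41],"j":[44,67,46,62]},"j":{"a":{"nt":29,"qbt":73,"uva":55,"vtv":62},"rcf":[10,5,48,75,90],"rzx":[53,80,46,81],"ves":{"it":0,"kb":21}}}
After op 3 (remove /j/rcf/4): {"d":[[78,47,80],{"i":56,"jgg":24,"xm":19}],"gog":[[64,20,79],{"m":68,"r":34,"yi":3},{"cdo":60,"xk":43,"ye":96},{"dez":80,"dll":83,"gt":28,"h":47}],"hbh":{"ir":[96,76,47,41],"j":[44,67,46,62]},"j":{"a":{"nt":29,"qbt":73,"uva":55,"vtv":62},"rcf":[10,5,48,75],"rzx":[53,80,46,81],"ves":{"it":0,"kb":21}}}
After op 4 (add /d/0/2 49): {"d":[[78,47,49,80],{"i":56,"jgg":24,"xm":19}],"gog":[[64,20,79],{"m":68,"r":34,"yi":3},{"cdo":60,"xk":43,"ye":96},{"dez":80,"dll":83,"gt":28,"h":47}],"hbh":{"ir":[96,76,47,41],"j":[44,67,46,62]},"j":{"a":{"nt":29,"qbt":73,"uva":55,"vtv":62},"rcf":[10,5,48,75],"rzx":[53,80,46,81],"ves":{"it":0,"kb":21}}}
After op 5 (remove /hbh/ir/3): {"d":[[78,47,49,80],{"i":56,"jgg":24,"xm":19}],"gog":[[64,20,79],{"m":68,"r":34,"yi":3},{"cdo":60,"xk":43,"ye":96},{"dez":80,"dll":83,"gt":28,"h":47}],"hbh":{"ir":[96,76,47],"j":[44,67,46,62]},"j":{"a":{"nt":29,"qbt":73,"uva":55,"vtv":62},"rcf":[10,5,48,75],"rzx":[53,80,46,81],"ves":{"it":0,"kb":21}}}
After op 6 (replace /gog/1/m 70): {"d":[[78,47,49,80],{"i":56,"jgg":24,"xm":19}],"gog":[[64,20,79],{"m":70,"r":34,"yi":3},{"cdo":60,"xk":43,"ye":96},{"dez":80,"dll":83,"gt":28,"h":47}],"hbh":{"ir":[96,76,47],"j":[44,67,46,62]},"j":{"a":{"nt":29,"qbt":73,"uva":55,"vtv":62},"rcf":[10,5,48,75],"rzx":[53,80,46,81],"ves":{"it":0,"kb":21}}}
After op 7 (remove /gog/1/r): {"d":[[78,47,49,80],{"i":56,"jgg":24,"xm":19}],"gog":[[64,20,79],{"m":70,"yi":3},{"cdo":60,"xk":43,"ye":96},{"dez":80,"dll":83,"gt":28,"h":47}],"hbh":{"ir":[96,76,47],"j":[44,67,46,62]},"j":{"a":{"nt":29,"qbt":73,"uva":55,"vtv":62},"rcf":[10,5,48,75],"rzx":[53,80,46,81],"ves":{"it":0,"kb":21}}}
After op 8 (replace /gog/2/xk 15): {"d":[[78,47,49,80],{"i":56,"jgg":24,"xm":19}],"gog":[[64,20,79],{"m":70,"yi":3},{"cdo":60,"xk":15,"ye":96},{"dez":80,"dll":83,"gt":28,"h":47}],"hbh":{"ir":[96,76,47],"j":[44,67,46,62]},"j":{"a":{"nt":29,"qbt":73,"uva":55,"vtv":62},"rcf":[10,5,48,75],"rzx":[53,80,46,81],"ves":{"it":0,"kb":21}}}
After op 9 (replace /d/0/2 22): {"d":[[78,47,22,80],{"i":56,"jgg":24,"xm":19}],"gog":[[64,20,79],{"m":70,"yi":3},{"cdo":60,"xk":15,"ye":96},{"dez":80,"dll":83,"gt":28,"h":47}],"hbh":{"ir":[96,76,47],"j":[44,67,46,62]},"j":{"a":{"nt":29,"qbt":73,"uva":55,"vtv":62},"rcf":[10,5,48,75],"rzx":[53,80,46,81],"ves":{"it":0,"kb":21}}}
After op 10 (remove /j/a/qbt): {"d":[[78,47,22,80],{"i":56,"jgg":24,"xm":19}],"gog":[[64,20,79],{"m":70,"yi":3},{"cdo":60,"xk":15,"ye":96},{"dez":80,"dll":83,"gt":28,"h":47}],"hbh":{"ir":[96,76,47],"j":[44,67,46,62]},"j":{"a":{"nt":29,"uva":55,"vtv":62},"rcf":[10,5,48,75],"rzx":[53,80,46,81],"ves":{"it":0,"kb":21}}}
After op 11 (replace /j/a 49): {"d":[[78,47,22,80],{"i":56,"jgg":24,"xm":19}],"gog":[[64,20,79],{"m":70,"yi":3},{"cdo":60,"xk":15,"ye":96},{"dez":80,"dll":83,"gt":28,"h":47}],"hbh":{"ir":[96,76,47],"j":[44,67,46,62]},"j":{"a":49,"rcf":[10,5,48,75],"rzx":[53,80,46,81],"ves":{"it":0,"kb":21}}}
After op 12 (add /hbh/j/4 19): {"d":[[78,47,22,80],{"i":56,"jgg":24,"xm":19}],"gog":[[64,20,79],{"m":70,"yi":3},{"cdo":60,"xk":15,"ye":96},{"dez":80,"dll":83,"gt":28,"h":47}],"hbh":{"ir":[96,76,47],"j":[44,67,46,62,19]},"j":{"a":49,"rcf":[10,5,48,75],"rzx":[53,80,46,81],"ves":{"it":0,"kb":21}}}
After op 13 (replace /hbh/j/3 73): {"d":[[78,47,22,80],{"i":56,"jgg":24,"xm":19}],"gog":[[64,20,79],{"m":70,"yi":3},{"cdo":60,"xk":15,"ye":96},{"dez":80,"dll":83,"gt":28,"h":47}],"hbh":{"ir":[96,76,47],"j":[44,67,46,73,19]},"j":{"a":49,"rcf":[10,5,48,75],"rzx":[53,80,46,81],"ves":{"it":0,"kb":21}}}
After op 14 (remove /hbh/j): {"d":[[78,47,22,80],{"i":56,"jgg":24,"xm":19}],"gog":[[64,20,79],{"m":70,"yi":3},{"cdo":60,"xk":15,"ye":96},{"dez":80,"dll":83,"gt":28,"h":47}],"hbh":{"ir":[96,76,47]},"j":{"a":49,"rcf":[10,5,48,75],"rzx":[53,80,46,81],"ves":{"it":0,"kb":21}}}

Answer: {"d":[[78,47,22,80],{"i":56,"jgg":24,"xm":19}],"gog":[[64,20,79],{"m":70,"yi":3},{"cdo":60,"xk":15,"ye":96},{"dez":80,"dll":83,"gt":28,"h":47}],"hbh":{"ir":[96,76,47]},"j":{"a":49,"rcf":[10,5,48,75],"rzx":[53,80,46,81],"ves":{"it":0,"kb":21}}}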